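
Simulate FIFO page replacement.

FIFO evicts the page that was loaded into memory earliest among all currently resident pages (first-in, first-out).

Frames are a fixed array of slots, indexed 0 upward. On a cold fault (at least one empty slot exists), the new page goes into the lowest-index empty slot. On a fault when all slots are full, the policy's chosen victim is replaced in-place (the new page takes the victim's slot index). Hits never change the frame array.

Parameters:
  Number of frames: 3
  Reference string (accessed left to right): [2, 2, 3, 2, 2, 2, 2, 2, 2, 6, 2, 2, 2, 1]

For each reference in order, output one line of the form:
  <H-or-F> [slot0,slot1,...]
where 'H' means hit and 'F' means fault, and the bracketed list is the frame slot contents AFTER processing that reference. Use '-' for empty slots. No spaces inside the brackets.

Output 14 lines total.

F [2,-,-]
H [2,-,-]
F [2,3,-]
H [2,3,-]
H [2,3,-]
H [2,3,-]
H [2,3,-]
H [2,3,-]
H [2,3,-]
F [2,3,6]
H [2,3,6]
H [2,3,6]
H [2,3,6]
F [1,3,6]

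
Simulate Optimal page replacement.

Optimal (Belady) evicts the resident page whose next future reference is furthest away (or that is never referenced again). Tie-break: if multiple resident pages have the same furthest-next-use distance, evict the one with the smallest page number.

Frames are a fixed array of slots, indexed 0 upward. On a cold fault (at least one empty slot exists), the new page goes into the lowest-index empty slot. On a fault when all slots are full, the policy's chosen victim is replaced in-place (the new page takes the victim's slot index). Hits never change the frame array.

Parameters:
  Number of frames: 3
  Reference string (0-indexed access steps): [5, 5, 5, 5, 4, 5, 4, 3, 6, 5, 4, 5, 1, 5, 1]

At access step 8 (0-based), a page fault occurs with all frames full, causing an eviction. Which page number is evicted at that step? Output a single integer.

Answer: 3

Derivation:
Step 0: ref 5 -> FAULT, frames=[5,-,-]
Step 1: ref 5 -> HIT, frames=[5,-,-]
Step 2: ref 5 -> HIT, frames=[5,-,-]
Step 3: ref 5 -> HIT, frames=[5,-,-]
Step 4: ref 4 -> FAULT, frames=[5,4,-]
Step 5: ref 5 -> HIT, frames=[5,4,-]
Step 6: ref 4 -> HIT, frames=[5,4,-]
Step 7: ref 3 -> FAULT, frames=[5,4,3]
Step 8: ref 6 -> FAULT, evict 3, frames=[5,4,6]
At step 8: evicted page 3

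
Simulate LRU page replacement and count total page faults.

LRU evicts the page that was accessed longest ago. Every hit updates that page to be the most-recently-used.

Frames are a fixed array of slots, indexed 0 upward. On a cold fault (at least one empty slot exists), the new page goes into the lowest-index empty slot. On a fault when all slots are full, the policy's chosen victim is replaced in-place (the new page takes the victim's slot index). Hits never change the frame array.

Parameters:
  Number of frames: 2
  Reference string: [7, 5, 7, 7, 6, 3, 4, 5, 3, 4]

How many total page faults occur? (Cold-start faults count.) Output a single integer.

Step 0: ref 7 → FAULT, frames=[7,-]
Step 1: ref 5 → FAULT, frames=[7,5]
Step 2: ref 7 → HIT, frames=[7,5]
Step 3: ref 7 → HIT, frames=[7,5]
Step 4: ref 6 → FAULT (evict 5), frames=[7,6]
Step 5: ref 3 → FAULT (evict 7), frames=[3,6]
Step 6: ref 4 → FAULT (evict 6), frames=[3,4]
Step 7: ref 5 → FAULT (evict 3), frames=[5,4]
Step 8: ref 3 → FAULT (evict 4), frames=[5,3]
Step 9: ref 4 → FAULT (evict 5), frames=[4,3]
Total faults: 8

Answer: 8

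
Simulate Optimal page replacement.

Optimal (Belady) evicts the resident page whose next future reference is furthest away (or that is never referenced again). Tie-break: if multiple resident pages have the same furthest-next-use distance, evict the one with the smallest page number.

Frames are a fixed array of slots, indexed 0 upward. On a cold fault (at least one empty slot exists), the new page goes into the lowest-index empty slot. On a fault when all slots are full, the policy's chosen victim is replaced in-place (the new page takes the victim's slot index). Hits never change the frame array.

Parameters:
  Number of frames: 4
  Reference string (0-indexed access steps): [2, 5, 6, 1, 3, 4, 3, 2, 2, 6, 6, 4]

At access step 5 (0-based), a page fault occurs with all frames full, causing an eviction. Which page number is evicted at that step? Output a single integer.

Step 0: ref 2 -> FAULT, frames=[2,-,-,-]
Step 1: ref 5 -> FAULT, frames=[2,5,-,-]
Step 2: ref 6 -> FAULT, frames=[2,5,6,-]
Step 3: ref 1 -> FAULT, frames=[2,5,6,1]
Step 4: ref 3 -> FAULT, evict 1, frames=[2,5,6,3]
Step 5: ref 4 -> FAULT, evict 5, frames=[2,4,6,3]
At step 5: evicted page 5

Answer: 5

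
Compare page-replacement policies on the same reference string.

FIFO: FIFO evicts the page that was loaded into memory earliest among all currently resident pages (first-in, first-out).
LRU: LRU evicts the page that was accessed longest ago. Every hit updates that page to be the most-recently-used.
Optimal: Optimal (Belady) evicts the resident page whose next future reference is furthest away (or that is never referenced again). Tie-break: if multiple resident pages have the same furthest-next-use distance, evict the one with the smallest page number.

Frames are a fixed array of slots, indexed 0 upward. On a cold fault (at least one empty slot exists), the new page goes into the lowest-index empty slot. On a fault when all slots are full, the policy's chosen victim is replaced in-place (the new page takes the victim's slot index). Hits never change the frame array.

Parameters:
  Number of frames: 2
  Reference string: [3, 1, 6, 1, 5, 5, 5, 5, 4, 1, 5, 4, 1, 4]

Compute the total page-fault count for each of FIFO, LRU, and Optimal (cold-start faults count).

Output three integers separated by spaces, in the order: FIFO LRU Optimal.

Answer: 9 9 7

Derivation:
--- FIFO ---
  step 0: ref 3 -> FAULT, frames=[3,-] (faults so far: 1)
  step 1: ref 1 -> FAULT, frames=[3,1] (faults so far: 2)
  step 2: ref 6 -> FAULT, evict 3, frames=[6,1] (faults so far: 3)
  step 3: ref 1 -> HIT, frames=[6,1] (faults so far: 3)
  step 4: ref 5 -> FAULT, evict 1, frames=[6,5] (faults so far: 4)
  step 5: ref 5 -> HIT, frames=[6,5] (faults so far: 4)
  step 6: ref 5 -> HIT, frames=[6,5] (faults so far: 4)
  step 7: ref 5 -> HIT, frames=[6,5] (faults so far: 4)
  step 8: ref 4 -> FAULT, evict 6, frames=[4,5] (faults so far: 5)
  step 9: ref 1 -> FAULT, evict 5, frames=[4,1] (faults so far: 6)
  step 10: ref 5 -> FAULT, evict 4, frames=[5,1] (faults so far: 7)
  step 11: ref 4 -> FAULT, evict 1, frames=[5,4] (faults so far: 8)
  step 12: ref 1 -> FAULT, evict 5, frames=[1,4] (faults so far: 9)
  step 13: ref 4 -> HIT, frames=[1,4] (faults so far: 9)
  FIFO total faults: 9
--- LRU ---
  step 0: ref 3 -> FAULT, frames=[3,-] (faults so far: 1)
  step 1: ref 1 -> FAULT, frames=[3,1] (faults so far: 2)
  step 2: ref 6 -> FAULT, evict 3, frames=[6,1] (faults so far: 3)
  step 3: ref 1 -> HIT, frames=[6,1] (faults so far: 3)
  step 4: ref 5 -> FAULT, evict 6, frames=[5,1] (faults so far: 4)
  step 5: ref 5 -> HIT, frames=[5,1] (faults so far: 4)
  step 6: ref 5 -> HIT, frames=[5,1] (faults so far: 4)
  step 7: ref 5 -> HIT, frames=[5,1] (faults so far: 4)
  step 8: ref 4 -> FAULT, evict 1, frames=[5,4] (faults so far: 5)
  step 9: ref 1 -> FAULT, evict 5, frames=[1,4] (faults so far: 6)
  step 10: ref 5 -> FAULT, evict 4, frames=[1,5] (faults so far: 7)
  step 11: ref 4 -> FAULT, evict 1, frames=[4,5] (faults so far: 8)
  step 12: ref 1 -> FAULT, evict 5, frames=[4,1] (faults so far: 9)
  step 13: ref 4 -> HIT, frames=[4,1] (faults so far: 9)
  LRU total faults: 9
--- Optimal ---
  step 0: ref 3 -> FAULT, frames=[3,-] (faults so far: 1)
  step 1: ref 1 -> FAULT, frames=[3,1] (faults so far: 2)
  step 2: ref 6 -> FAULT, evict 3, frames=[6,1] (faults so far: 3)
  step 3: ref 1 -> HIT, frames=[6,1] (faults so far: 3)
  step 4: ref 5 -> FAULT, evict 6, frames=[5,1] (faults so far: 4)
  step 5: ref 5 -> HIT, frames=[5,1] (faults so far: 4)
  step 6: ref 5 -> HIT, frames=[5,1] (faults so far: 4)
  step 7: ref 5 -> HIT, frames=[5,1] (faults so far: 4)
  step 8: ref 4 -> FAULT, evict 5, frames=[4,1] (faults so far: 5)
  step 9: ref 1 -> HIT, frames=[4,1] (faults so far: 5)
  step 10: ref 5 -> FAULT, evict 1, frames=[4,5] (faults so far: 6)
  step 11: ref 4 -> HIT, frames=[4,5] (faults so far: 6)
  step 12: ref 1 -> FAULT, evict 5, frames=[4,1] (faults so far: 7)
  step 13: ref 4 -> HIT, frames=[4,1] (faults so far: 7)
  Optimal total faults: 7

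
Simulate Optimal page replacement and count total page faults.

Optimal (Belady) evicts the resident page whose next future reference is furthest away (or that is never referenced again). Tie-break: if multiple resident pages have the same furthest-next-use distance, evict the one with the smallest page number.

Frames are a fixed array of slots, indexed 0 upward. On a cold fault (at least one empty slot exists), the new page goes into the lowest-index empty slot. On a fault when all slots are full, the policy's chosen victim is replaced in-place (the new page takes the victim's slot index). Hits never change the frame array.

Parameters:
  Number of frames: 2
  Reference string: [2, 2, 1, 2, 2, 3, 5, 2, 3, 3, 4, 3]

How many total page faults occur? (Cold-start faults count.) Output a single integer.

Answer: 6

Derivation:
Step 0: ref 2 → FAULT, frames=[2,-]
Step 1: ref 2 → HIT, frames=[2,-]
Step 2: ref 1 → FAULT, frames=[2,1]
Step 3: ref 2 → HIT, frames=[2,1]
Step 4: ref 2 → HIT, frames=[2,1]
Step 5: ref 3 → FAULT (evict 1), frames=[2,3]
Step 6: ref 5 → FAULT (evict 3), frames=[2,5]
Step 7: ref 2 → HIT, frames=[2,5]
Step 8: ref 3 → FAULT (evict 2), frames=[3,5]
Step 9: ref 3 → HIT, frames=[3,5]
Step 10: ref 4 → FAULT (evict 5), frames=[3,4]
Step 11: ref 3 → HIT, frames=[3,4]
Total faults: 6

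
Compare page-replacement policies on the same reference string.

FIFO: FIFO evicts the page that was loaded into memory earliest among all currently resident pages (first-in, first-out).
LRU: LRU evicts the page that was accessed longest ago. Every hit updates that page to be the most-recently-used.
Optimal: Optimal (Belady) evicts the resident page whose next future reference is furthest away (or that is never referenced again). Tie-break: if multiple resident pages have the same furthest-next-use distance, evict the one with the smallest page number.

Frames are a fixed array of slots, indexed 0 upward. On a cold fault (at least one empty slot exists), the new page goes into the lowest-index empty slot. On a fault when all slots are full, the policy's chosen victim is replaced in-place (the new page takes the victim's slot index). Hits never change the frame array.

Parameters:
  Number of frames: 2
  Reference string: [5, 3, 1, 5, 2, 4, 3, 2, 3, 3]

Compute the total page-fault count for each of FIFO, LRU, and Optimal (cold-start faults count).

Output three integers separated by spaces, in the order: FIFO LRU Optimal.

--- FIFO ---
  step 0: ref 5 -> FAULT, frames=[5,-] (faults so far: 1)
  step 1: ref 3 -> FAULT, frames=[5,3] (faults so far: 2)
  step 2: ref 1 -> FAULT, evict 5, frames=[1,3] (faults so far: 3)
  step 3: ref 5 -> FAULT, evict 3, frames=[1,5] (faults so far: 4)
  step 4: ref 2 -> FAULT, evict 1, frames=[2,5] (faults so far: 5)
  step 5: ref 4 -> FAULT, evict 5, frames=[2,4] (faults so far: 6)
  step 6: ref 3 -> FAULT, evict 2, frames=[3,4] (faults so far: 7)
  step 7: ref 2 -> FAULT, evict 4, frames=[3,2] (faults so far: 8)
  step 8: ref 3 -> HIT, frames=[3,2] (faults so far: 8)
  step 9: ref 3 -> HIT, frames=[3,2] (faults so far: 8)
  FIFO total faults: 8
--- LRU ---
  step 0: ref 5 -> FAULT, frames=[5,-] (faults so far: 1)
  step 1: ref 3 -> FAULT, frames=[5,3] (faults so far: 2)
  step 2: ref 1 -> FAULT, evict 5, frames=[1,3] (faults so far: 3)
  step 3: ref 5 -> FAULT, evict 3, frames=[1,5] (faults so far: 4)
  step 4: ref 2 -> FAULT, evict 1, frames=[2,5] (faults so far: 5)
  step 5: ref 4 -> FAULT, evict 5, frames=[2,4] (faults so far: 6)
  step 6: ref 3 -> FAULT, evict 2, frames=[3,4] (faults so far: 7)
  step 7: ref 2 -> FAULT, evict 4, frames=[3,2] (faults so far: 8)
  step 8: ref 3 -> HIT, frames=[3,2] (faults so far: 8)
  step 9: ref 3 -> HIT, frames=[3,2] (faults so far: 8)
  LRU total faults: 8
--- Optimal ---
  step 0: ref 5 -> FAULT, frames=[5,-] (faults so far: 1)
  step 1: ref 3 -> FAULT, frames=[5,3] (faults so far: 2)
  step 2: ref 1 -> FAULT, evict 3, frames=[5,1] (faults so far: 3)
  step 3: ref 5 -> HIT, frames=[5,1] (faults so far: 3)
  step 4: ref 2 -> FAULT, evict 1, frames=[5,2] (faults so far: 4)
  step 5: ref 4 -> FAULT, evict 5, frames=[4,2] (faults so far: 5)
  step 6: ref 3 -> FAULT, evict 4, frames=[3,2] (faults so far: 6)
  step 7: ref 2 -> HIT, frames=[3,2] (faults so far: 6)
  step 8: ref 3 -> HIT, frames=[3,2] (faults so far: 6)
  step 9: ref 3 -> HIT, frames=[3,2] (faults so far: 6)
  Optimal total faults: 6

Answer: 8 8 6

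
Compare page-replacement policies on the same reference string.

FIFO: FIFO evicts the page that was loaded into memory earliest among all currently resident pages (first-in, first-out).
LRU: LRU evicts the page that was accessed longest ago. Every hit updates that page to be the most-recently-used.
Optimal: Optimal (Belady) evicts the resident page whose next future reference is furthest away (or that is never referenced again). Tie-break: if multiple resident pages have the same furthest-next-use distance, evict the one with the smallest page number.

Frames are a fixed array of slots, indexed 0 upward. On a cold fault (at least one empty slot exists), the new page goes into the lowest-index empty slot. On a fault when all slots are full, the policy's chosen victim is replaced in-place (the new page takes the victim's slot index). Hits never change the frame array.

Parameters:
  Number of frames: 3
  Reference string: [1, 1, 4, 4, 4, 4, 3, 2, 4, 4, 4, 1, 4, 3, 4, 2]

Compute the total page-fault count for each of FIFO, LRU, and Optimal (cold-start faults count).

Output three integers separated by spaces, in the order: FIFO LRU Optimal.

Answer: 8 7 5

Derivation:
--- FIFO ---
  step 0: ref 1 -> FAULT, frames=[1,-,-] (faults so far: 1)
  step 1: ref 1 -> HIT, frames=[1,-,-] (faults so far: 1)
  step 2: ref 4 -> FAULT, frames=[1,4,-] (faults so far: 2)
  step 3: ref 4 -> HIT, frames=[1,4,-] (faults so far: 2)
  step 4: ref 4 -> HIT, frames=[1,4,-] (faults so far: 2)
  step 5: ref 4 -> HIT, frames=[1,4,-] (faults so far: 2)
  step 6: ref 3 -> FAULT, frames=[1,4,3] (faults so far: 3)
  step 7: ref 2 -> FAULT, evict 1, frames=[2,4,3] (faults so far: 4)
  step 8: ref 4 -> HIT, frames=[2,4,3] (faults so far: 4)
  step 9: ref 4 -> HIT, frames=[2,4,3] (faults so far: 4)
  step 10: ref 4 -> HIT, frames=[2,4,3] (faults so far: 4)
  step 11: ref 1 -> FAULT, evict 4, frames=[2,1,3] (faults so far: 5)
  step 12: ref 4 -> FAULT, evict 3, frames=[2,1,4] (faults so far: 6)
  step 13: ref 3 -> FAULT, evict 2, frames=[3,1,4] (faults so far: 7)
  step 14: ref 4 -> HIT, frames=[3,1,4] (faults so far: 7)
  step 15: ref 2 -> FAULT, evict 1, frames=[3,2,4] (faults so far: 8)
  FIFO total faults: 8
--- LRU ---
  step 0: ref 1 -> FAULT, frames=[1,-,-] (faults so far: 1)
  step 1: ref 1 -> HIT, frames=[1,-,-] (faults so far: 1)
  step 2: ref 4 -> FAULT, frames=[1,4,-] (faults so far: 2)
  step 3: ref 4 -> HIT, frames=[1,4,-] (faults so far: 2)
  step 4: ref 4 -> HIT, frames=[1,4,-] (faults so far: 2)
  step 5: ref 4 -> HIT, frames=[1,4,-] (faults so far: 2)
  step 6: ref 3 -> FAULT, frames=[1,4,3] (faults so far: 3)
  step 7: ref 2 -> FAULT, evict 1, frames=[2,4,3] (faults so far: 4)
  step 8: ref 4 -> HIT, frames=[2,4,3] (faults so far: 4)
  step 9: ref 4 -> HIT, frames=[2,4,3] (faults so far: 4)
  step 10: ref 4 -> HIT, frames=[2,4,3] (faults so far: 4)
  step 11: ref 1 -> FAULT, evict 3, frames=[2,4,1] (faults so far: 5)
  step 12: ref 4 -> HIT, frames=[2,4,1] (faults so far: 5)
  step 13: ref 3 -> FAULT, evict 2, frames=[3,4,1] (faults so far: 6)
  step 14: ref 4 -> HIT, frames=[3,4,1] (faults so far: 6)
  step 15: ref 2 -> FAULT, evict 1, frames=[3,4,2] (faults so far: 7)
  LRU total faults: 7
--- Optimal ---
  step 0: ref 1 -> FAULT, frames=[1,-,-] (faults so far: 1)
  step 1: ref 1 -> HIT, frames=[1,-,-] (faults so far: 1)
  step 2: ref 4 -> FAULT, frames=[1,4,-] (faults so far: 2)
  step 3: ref 4 -> HIT, frames=[1,4,-] (faults so far: 2)
  step 4: ref 4 -> HIT, frames=[1,4,-] (faults so far: 2)
  step 5: ref 4 -> HIT, frames=[1,4,-] (faults so far: 2)
  step 6: ref 3 -> FAULT, frames=[1,4,3] (faults so far: 3)
  step 7: ref 2 -> FAULT, evict 3, frames=[1,4,2] (faults so far: 4)
  step 8: ref 4 -> HIT, frames=[1,4,2] (faults so far: 4)
  step 9: ref 4 -> HIT, frames=[1,4,2] (faults so far: 4)
  step 10: ref 4 -> HIT, frames=[1,4,2] (faults so far: 4)
  step 11: ref 1 -> HIT, frames=[1,4,2] (faults so far: 4)
  step 12: ref 4 -> HIT, frames=[1,4,2] (faults so far: 4)
  step 13: ref 3 -> FAULT, evict 1, frames=[3,4,2] (faults so far: 5)
  step 14: ref 4 -> HIT, frames=[3,4,2] (faults so far: 5)
  step 15: ref 2 -> HIT, frames=[3,4,2] (faults so far: 5)
  Optimal total faults: 5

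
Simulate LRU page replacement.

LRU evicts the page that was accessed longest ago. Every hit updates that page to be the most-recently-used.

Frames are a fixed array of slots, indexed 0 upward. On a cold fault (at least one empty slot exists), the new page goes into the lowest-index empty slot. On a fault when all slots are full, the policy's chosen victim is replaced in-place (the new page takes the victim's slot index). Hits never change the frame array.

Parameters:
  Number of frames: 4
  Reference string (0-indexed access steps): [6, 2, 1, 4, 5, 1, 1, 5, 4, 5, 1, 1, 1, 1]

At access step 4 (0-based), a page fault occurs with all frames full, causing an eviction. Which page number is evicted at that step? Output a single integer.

Answer: 6

Derivation:
Step 0: ref 6 -> FAULT, frames=[6,-,-,-]
Step 1: ref 2 -> FAULT, frames=[6,2,-,-]
Step 2: ref 1 -> FAULT, frames=[6,2,1,-]
Step 3: ref 4 -> FAULT, frames=[6,2,1,4]
Step 4: ref 5 -> FAULT, evict 6, frames=[5,2,1,4]
At step 4: evicted page 6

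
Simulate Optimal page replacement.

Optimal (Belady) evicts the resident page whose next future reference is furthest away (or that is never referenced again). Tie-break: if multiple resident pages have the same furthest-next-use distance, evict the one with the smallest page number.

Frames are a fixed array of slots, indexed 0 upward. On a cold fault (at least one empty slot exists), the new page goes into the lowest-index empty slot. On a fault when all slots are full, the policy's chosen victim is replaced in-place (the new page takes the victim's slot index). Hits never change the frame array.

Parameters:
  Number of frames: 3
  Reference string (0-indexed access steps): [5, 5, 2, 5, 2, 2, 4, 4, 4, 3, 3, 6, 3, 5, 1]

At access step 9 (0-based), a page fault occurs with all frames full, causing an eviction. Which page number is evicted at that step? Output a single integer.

Step 0: ref 5 -> FAULT, frames=[5,-,-]
Step 1: ref 5 -> HIT, frames=[5,-,-]
Step 2: ref 2 -> FAULT, frames=[5,2,-]
Step 3: ref 5 -> HIT, frames=[5,2,-]
Step 4: ref 2 -> HIT, frames=[5,2,-]
Step 5: ref 2 -> HIT, frames=[5,2,-]
Step 6: ref 4 -> FAULT, frames=[5,2,4]
Step 7: ref 4 -> HIT, frames=[5,2,4]
Step 8: ref 4 -> HIT, frames=[5,2,4]
Step 9: ref 3 -> FAULT, evict 2, frames=[5,3,4]
At step 9: evicted page 2

Answer: 2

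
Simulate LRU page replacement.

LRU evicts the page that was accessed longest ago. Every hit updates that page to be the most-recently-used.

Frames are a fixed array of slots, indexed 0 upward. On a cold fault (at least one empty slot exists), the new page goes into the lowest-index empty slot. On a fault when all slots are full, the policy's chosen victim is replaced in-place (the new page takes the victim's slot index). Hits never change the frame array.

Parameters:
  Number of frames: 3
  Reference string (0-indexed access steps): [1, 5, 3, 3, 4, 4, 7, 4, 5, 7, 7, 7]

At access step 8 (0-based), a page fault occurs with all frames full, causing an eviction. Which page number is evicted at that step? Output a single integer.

Step 0: ref 1 -> FAULT, frames=[1,-,-]
Step 1: ref 5 -> FAULT, frames=[1,5,-]
Step 2: ref 3 -> FAULT, frames=[1,5,3]
Step 3: ref 3 -> HIT, frames=[1,5,3]
Step 4: ref 4 -> FAULT, evict 1, frames=[4,5,3]
Step 5: ref 4 -> HIT, frames=[4,5,3]
Step 6: ref 7 -> FAULT, evict 5, frames=[4,7,3]
Step 7: ref 4 -> HIT, frames=[4,7,3]
Step 8: ref 5 -> FAULT, evict 3, frames=[4,7,5]
At step 8: evicted page 3

Answer: 3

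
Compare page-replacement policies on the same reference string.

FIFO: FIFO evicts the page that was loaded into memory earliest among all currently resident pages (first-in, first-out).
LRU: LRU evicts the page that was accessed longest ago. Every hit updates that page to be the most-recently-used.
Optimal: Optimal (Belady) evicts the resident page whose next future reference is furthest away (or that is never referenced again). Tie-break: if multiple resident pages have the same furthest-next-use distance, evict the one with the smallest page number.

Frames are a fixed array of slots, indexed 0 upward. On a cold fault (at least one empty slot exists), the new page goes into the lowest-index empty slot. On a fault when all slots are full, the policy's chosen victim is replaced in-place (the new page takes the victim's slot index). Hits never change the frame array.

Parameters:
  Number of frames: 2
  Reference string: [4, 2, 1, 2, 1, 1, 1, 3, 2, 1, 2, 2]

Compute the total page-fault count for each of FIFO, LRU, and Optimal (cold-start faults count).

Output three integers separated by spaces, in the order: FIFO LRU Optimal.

Answer: 6 6 5

Derivation:
--- FIFO ---
  step 0: ref 4 -> FAULT, frames=[4,-] (faults so far: 1)
  step 1: ref 2 -> FAULT, frames=[4,2] (faults so far: 2)
  step 2: ref 1 -> FAULT, evict 4, frames=[1,2] (faults so far: 3)
  step 3: ref 2 -> HIT, frames=[1,2] (faults so far: 3)
  step 4: ref 1 -> HIT, frames=[1,2] (faults so far: 3)
  step 5: ref 1 -> HIT, frames=[1,2] (faults so far: 3)
  step 6: ref 1 -> HIT, frames=[1,2] (faults so far: 3)
  step 7: ref 3 -> FAULT, evict 2, frames=[1,3] (faults so far: 4)
  step 8: ref 2 -> FAULT, evict 1, frames=[2,3] (faults so far: 5)
  step 9: ref 1 -> FAULT, evict 3, frames=[2,1] (faults so far: 6)
  step 10: ref 2 -> HIT, frames=[2,1] (faults so far: 6)
  step 11: ref 2 -> HIT, frames=[2,1] (faults so far: 6)
  FIFO total faults: 6
--- LRU ---
  step 0: ref 4 -> FAULT, frames=[4,-] (faults so far: 1)
  step 1: ref 2 -> FAULT, frames=[4,2] (faults so far: 2)
  step 2: ref 1 -> FAULT, evict 4, frames=[1,2] (faults so far: 3)
  step 3: ref 2 -> HIT, frames=[1,2] (faults so far: 3)
  step 4: ref 1 -> HIT, frames=[1,2] (faults so far: 3)
  step 5: ref 1 -> HIT, frames=[1,2] (faults so far: 3)
  step 6: ref 1 -> HIT, frames=[1,2] (faults so far: 3)
  step 7: ref 3 -> FAULT, evict 2, frames=[1,3] (faults so far: 4)
  step 8: ref 2 -> FAULT, evict 1, frames=[2,3] (faults so far: 5)
  step 9: ref 1 -> FAULT, evict 3, frames=[2,1] (faults so far: 6)
  step 10: ref 2 -> HIT, frames=[2,1] (faults so far: 6)
  step 11: ref 2 -> HIT, frames=[2,1] (faults so far: 6)
  LRU total faults: 6
--- Optimal ---
  step 0: ref 4 -> FAULT, frames=[4,-] (faults so far: 1)
  step 1: ref 2 -> FAULT, frames=[4,2] (faults so far: 2)
  step 2: ref 1 -> FAULT, evict 4, frames=[1,2] (faults so far: 3)
  step 3: ref 2 -> HIT, frames=[1,2] (faults so far: 3)
  step 4: ref 1 -> HIT, frames=[1,2] (faults so far: 3)
  step 5: ref 1 -> HIT, frames=[1,2] (faults so far: 3)
  step 6: ref 1 -> HIT, frames=[1,2] (faults so far: 3)
  step 7: ref 3 -> FAULT, evict 1, frames=[3,2] (faults so far: 4)
  step 8: ref 2 -> HIT, frames=[3,2] (faults so far: 4)
  step 9: ref 1 -> FAULT, evict 3, frames=[1,2] (faults so far: 5)
  step 10: ref 2 -> HIT, frames=[1,2] (faults so far: 5)
  step 11: ref 2 -> HIT, frames=[1,2] (faults so far: 5)
  Optimal total faults: 5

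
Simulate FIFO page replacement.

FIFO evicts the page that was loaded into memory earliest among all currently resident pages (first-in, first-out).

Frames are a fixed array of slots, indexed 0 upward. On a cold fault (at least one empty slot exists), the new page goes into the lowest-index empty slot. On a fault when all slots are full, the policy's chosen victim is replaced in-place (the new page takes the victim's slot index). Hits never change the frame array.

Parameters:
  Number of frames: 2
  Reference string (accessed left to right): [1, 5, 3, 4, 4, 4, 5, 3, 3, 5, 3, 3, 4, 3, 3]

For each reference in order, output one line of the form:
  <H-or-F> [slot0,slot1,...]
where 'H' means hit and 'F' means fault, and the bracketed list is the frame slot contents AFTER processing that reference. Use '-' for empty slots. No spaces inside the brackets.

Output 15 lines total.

F [1,-]
F [1,5]
F [3,5]
F [3,4]
H [3,4]
H [3,4]
F [5,4]
F [5,3]
H [5,3]
H [5,3]
H [5,3]
H [5,3]
F [4,3]
H [4,3]
H [4,3]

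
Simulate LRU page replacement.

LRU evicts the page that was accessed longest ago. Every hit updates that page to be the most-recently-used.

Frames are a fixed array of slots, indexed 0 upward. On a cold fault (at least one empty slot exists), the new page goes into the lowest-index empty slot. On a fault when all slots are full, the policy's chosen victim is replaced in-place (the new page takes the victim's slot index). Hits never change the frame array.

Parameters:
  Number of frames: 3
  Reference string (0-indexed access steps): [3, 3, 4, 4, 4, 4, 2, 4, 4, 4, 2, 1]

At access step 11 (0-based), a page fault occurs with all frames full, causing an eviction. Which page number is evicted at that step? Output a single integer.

Answer: 3

Derivation:
Step 0: ref 3 -> FAULT, frames=[3,-,-]
Step 1: ref 3 -> HIT, frames=[3,-,-]
Step 2: ref 4 -> FAULT, frames=[3,4,-]
Step 3: ref 4 -> HIT, frames=[3,4,-]
Step 4: ref 4 -> HIT, frames=[3,4,-]
Step 5: ref 4 -> HIT, frames=[3,4,-]
Step 6: ref 2 -> FAULT, frames=[3,4,2]
Step 7: ref 4 -> HIT, frames=[3,4,2]
Step 8: ref 4 -> HIT, frames=[3,4,2]
Step 9: ref 4 -> HIT, frames=[3,4,2]
Step 10: ref 2 -> HIT, frames=[3,4,2]
Step 11: ref 1 -> FAULT, evict 3, frames=[1,4,2]
At step 11: evicted page 3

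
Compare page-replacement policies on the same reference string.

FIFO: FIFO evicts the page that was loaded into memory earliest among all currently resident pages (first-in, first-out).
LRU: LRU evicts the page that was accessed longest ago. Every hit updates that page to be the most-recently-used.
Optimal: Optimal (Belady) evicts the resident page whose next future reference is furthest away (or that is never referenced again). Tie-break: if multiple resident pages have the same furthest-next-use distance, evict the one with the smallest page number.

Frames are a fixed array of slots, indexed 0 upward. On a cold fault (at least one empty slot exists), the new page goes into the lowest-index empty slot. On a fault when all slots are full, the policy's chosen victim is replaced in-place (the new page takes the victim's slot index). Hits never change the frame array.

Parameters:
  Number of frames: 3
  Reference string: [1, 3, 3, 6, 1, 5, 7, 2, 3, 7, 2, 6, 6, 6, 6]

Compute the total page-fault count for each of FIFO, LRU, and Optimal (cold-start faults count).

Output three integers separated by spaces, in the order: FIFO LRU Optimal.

--- FIFO ---
  step 0: ref 1 -> FAULT, frames=[1,-,-] (faults so far: 1)
  step 1: ref 3 -> FAULT, frames=[1,3,-] (faults so far: 2)
  step 2: ref 3 -> HIT, frames=[1,3,-] (faults so far: 2)
  step 3: ref 6 -> FAULT, frames=[1,3,6] (faults so far: 3)
  step 4: ref 1 -> HIT, frames=[1,3,6] (faults so far: 3)
  step 5: ref 5 -> FAULT, evict 1, frames=[5,3,6] (faults so far: 4)
  step 6: ref 7 -> FAULT, evict 3, frames=[5,7,6] (faults so far: 5)
  step 7: ref 2 -> FAULT, evict 6, frames=[5,7,2] (faults so far: 6)
  step 8: ref 3 -> FAULT, evict 5, frames=[3,7,2] (faults so far: 7)
  step 9: ref 7 -> HIT, frames=[3,7,2] (faults so far: 7)
  step 10: ref 2 -> HIT, frames=[3,7,2] (faults so far: 7)
  step 11: ref 6 -> FAULT, evict 7, frames=[3,6,2] (faults so far: 8)
  step 12: ref 6 -> HIT, frames=[3,6,2] (faults so far: 8)
  step 13: ref 6 -> HIT, frames=[3,6,2] (faults so far: 8)
  step 14: ref 6 -> HIT, frames=[3,6,2] (faults so far: 8)
  FIFO total faults: 8
--- LRU ---
  step 0: ref 1 -> FAULT, frames=[1,-,-] (faults so far: 1)
  step 1: ref 3 -> FAULT, frames=[1,3,-] (faults so far: 2)
  step 2: ref 3 -> HIT, frames=[1,3,-] (faults so far: 2)
  step 3: ref 6 -> FAULT, frames=[1,3,6] (faults so far: 3)
  step 4: ref 1 -> HIT, frames=[1,3,6] (faults so far: 3)
  step 5: ref 5 -> FAULT, evict 3, frames=[1,5,6] (faults so far: 4)
  step 6: ref 7 -> FAULT, evict 6, frames=[1,5,7] (faults so far: 5)
  step 7: ref 2 -> FAULT, evict 1, frames=[2,5,7] (faults so far: 6)
  step 8: ref 3 -> FAULT, evict 5, frames=[2,3,7] (faults so far: 7)
  step 9: ref 7 -> HIT, frames=[2,3,7] (faults so far: 7)
  step 10: ref 2 -> HIT, frames=[2,3,7] (faults so far: 7)
  step 11: ref 6 -> FAULT, evict 3, frames=[2,6,7] (faults so far: 8)
  step 12: ref 6 -> HIT, frames=[2,6,7] (faults so far: 8)
  step 13: ref 6 -> HIT, frames=[2,6,7] (faults so far: 8)
  step 14: ref 6 -> HIT, frames=[2,6,7] (faults so far: 8)
  LRU total faults: 8
--- Optimal ---
  step 0: ref 1 -> FAULT, frames=[1,-,-] (faults so far: 1)
  step 1: ref 3 -> FAULT, frames=[1,3,-] (faults so far: 2)
  step 2: ref 3 -> HIT, frames=[1,3,-] (faults so far: 2)
  step 3: ref 6 -> FAULT, frames=[1,3,6] (faults so far: 3)
  step 4: ref 1 -> HIT, frames=[1,3,6] (faults so far: 3)
  step 5: ref 5 -> FAULT, evict 1, frames=[5,3,6] (faults so far: 4)
  step 6: ref 7 -> FAULT, evict 5, frames=[7,3,6] (faults so far: 5)
  step 7: ref 2 -> FAULT, evict 6, frames=[7,3,2] (faults so far: 6)
  step 8: ref 3 -> HIT, frames=[7,3,2] (faults so far: 6)
  step 9: ref 7 -> HIT, frames=[7,3,2] (faults so far: 6)
  step 10: ref 2 -> HIT, frames=[7,3,2] (faults so far: 6)
  step 11: ref 6 -> FAULT, evict 2, frames=[7,3,6] (faults so far: 7)
  step 12: ref 6 -> HIT, frames=[7,3,6] (faults so far: 7)
  step 13: ref 6 -> HIT, frames=[7,3,6] (faults so far: 7)
  step 14: ref 6 -> HIT, frames=[7,3,6] (faults so far: 7)
  Optimal total faults: 7

Answer: 8 8 7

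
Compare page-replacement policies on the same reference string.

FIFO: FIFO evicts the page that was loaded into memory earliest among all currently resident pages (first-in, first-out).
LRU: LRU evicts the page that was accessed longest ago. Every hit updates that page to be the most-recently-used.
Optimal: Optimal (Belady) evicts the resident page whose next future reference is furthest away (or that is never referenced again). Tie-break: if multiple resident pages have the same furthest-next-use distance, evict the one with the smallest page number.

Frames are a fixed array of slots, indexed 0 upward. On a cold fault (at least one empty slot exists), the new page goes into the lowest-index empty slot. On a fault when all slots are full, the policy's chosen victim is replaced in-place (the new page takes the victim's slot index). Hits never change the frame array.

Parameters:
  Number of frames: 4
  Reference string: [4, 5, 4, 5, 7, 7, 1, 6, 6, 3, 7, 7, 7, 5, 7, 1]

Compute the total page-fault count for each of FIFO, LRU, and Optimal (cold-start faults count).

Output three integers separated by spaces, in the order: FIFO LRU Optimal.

Answer: 9 8 6

Derivation:
--- FIFO ---
  step 0: ref 4 -> FAULT, frames=[4,-,-,-] (faults so far: 1)
  step 1: ref 5 -> FAULT, frames=[4,5,-,-] (faults so far: 2)
  step 2: ref 4 -> HIT, frames=[4,5,-,-] (faults so far: 2)
  step 3: ref 5 -> HIT, frames=[4,5,-,-] (faults so far: 2)
  step 4: ref 7 -> FAULT, frames=[4,5,7,-] (faults so far: 3)
  step 5: ref 7 -> HIT, frames=[4,5,7,-] (faults so far: 3)
  step 6: ref 1 -> FAULT, frames=[4,5,7,1] (faults so far: 4)
  step 7: ref 6 -> FAULT, evict 4, frames=[6,5,7,1] (faults so far: 5)
  step 8: ref 6 -> HIT, frames=[6,5,7,1] (faults so far: 5)
  step 9: ref 3 -> FAULT, evict 5, frames=[6,3,7,1] (faults so far: 6)
  step 10: ref 7 -> HIT, frames=[6,3,7,1] (faults so far: 6)
  step 11: ref 7 -> HIT, frames=[6,3,7,1] (faults so far: 6)
  step 12: ref 7 -> HIT, frames=[6,3,7,1] (faults so far: 6)
  step 13: ref 5 -> FAULT, evict 7, frames=[6,3,5,1] (faults so far: 7)
  step 14: ref 7 -> FAULT, evict 1, frames=[6,3,5,7] (faults so far: 8)
  step 15: ref 1 -> FAULT, evict 6, frames=[1,3,5,7] (faults so far: 9)
  FIFO total faults: 9
--- LRU ---
  step 0: ref 4 -> FAULT, frames=[4,-,-,-] (faults so far: 1)
  step 1: ref 5 -> FAULT, frames=[4,5,-,-] (faults so far: 2)
  step 2: ref 4 -> HIT, frames=[4,5,-,-] (faults so far: 2)
  step 3: ref 5 -> HIT, frames=[4,5,-,-] (faults so far: 2)
  step 4: ref 7 -> FAULT, frames=[4,5,7,-] (faults so far: 3)
  step 5: ref 7 -> HIT, frames=[4,5,7,-] (faults so far: 3)
  step 6: ref 1 -> FAULT, frames=[4,5,7,1] (faults so far: 4)
  step 7: ref 6 -> FAULT, evict 4, frames=[6,5,7,1] (faults so far: 5)
  step 8: ref 6 -> HIT, frames=[6,5,7,1] (faults so far: 5)
  step 9: ref 3 -> FAULT, evict 5, frames=[6,3,7,1] (faults so far: 6)
  step 10: ref 7 -> HIT, frames=[6,3,7,1] (faults so far: 6)
  step 11: ref 7 -> HIT, frames=[6,3,7,1] (faults so far: 6)
  step 12: ref 7 -> HIT, frames=[6,3,7,1] (faults so far: 6)
  step 13: ref 5 -> FAULT, evict 1, frames=[6,3,7,5] (faults so far: 7)
  step 14: ref 7 -> HIT, frames=[6,3,7,5] (faults so far: 7)
  step 15: ref 1 -> FAULT, evict 6, frames=[1,3,7,5] (faults so far: 8)
  LRU total faults: 8
--- Optimal ---
  step 0: ref 4 -> FAULT, frames=[4,-,-,-] (faults so far: 1)
  step 1: ref 5 -> FAULT, frames=[4,5,-,-] (faults so far: 2)
  step 2: ref 4 -> HIT, frames=[4,5,-,-] (faults so far: 2)
  step 3: ref 5 -> HIT, frames=[4,5,-,-] (faults so far: 2)
  step 4: ref 7 -> FAULT, frames=[4,5,7,-] (faults so far: 3)
  step 5: ref 7 -> HIT, frames=[4,5,7,-] (faults so far: 3)
  step 6: ref 1 -> FAULT, frames=[4,5,7,1] (faults so far: 4)
  step 7: ref 6 -> FAULT, evict 4, frames=[6,5,7,1] (faults so far: 5)
  step 8: ref 6 -> HIT, frames=[6,5,7,1] (faults so far: 5)
  step 9: ref 3 -> FAULT, evict 6, frames=[3,5,7,1] (faults so far: 6)
  step 10: ref 7 -> HIT, frames=[3,5,7,1] (faults so far: 6)
  step 11: ref 7 -> HIT, frames=[3,5,7,1] (faults so far: 6)
  step 12: ref 7 -> HIT, frames=[3,5,7,1] (faults so far: 6)
  step 13: ref 5 -> HIT, frames=[3,5,7,1] (faults so far: 6)
  step 14: ref 7 -> HIT, frames=[3,5,7,1] (faults so far: 6)
  step 15: ref 1 -> HIT, frames=[3,5,7,1] (faults so far: 6)
  Optimal total faults: 6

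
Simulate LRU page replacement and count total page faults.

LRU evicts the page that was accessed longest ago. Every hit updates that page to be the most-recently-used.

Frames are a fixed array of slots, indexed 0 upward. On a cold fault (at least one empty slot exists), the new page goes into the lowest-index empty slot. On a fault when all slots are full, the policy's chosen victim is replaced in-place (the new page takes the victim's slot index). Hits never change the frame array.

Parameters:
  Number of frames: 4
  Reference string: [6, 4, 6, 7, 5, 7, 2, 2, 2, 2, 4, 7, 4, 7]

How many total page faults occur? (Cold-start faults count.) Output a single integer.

Answer: 6

Derivation:
Step 0: ref 6 → FAULT, frames=[6,-,-,-]
Step 1: ref 4 → FAULT, frames=[6,4,-,-]
Step 2: ref 6 → HIT, frames=[6,4,-,-]
Step 3: ref 7 → FAULT, frames=[6,4,7,-]
Step 4: ref 5 → FAULT, frames=[6,4,7,5]
Step 5: ref 7 → HIT, frames=[6,4,7,5]
Step 6: ref 2 → FAULT (evict 4), frames=[6,2,7,5]
Step 7: ref 2 → HIT, frames=[6,2,7,5]
Step 8: ref 2 → HIT, frames=[6,2,7,5]
Step 9: ref 2 → HIT, frames=[6,2,7,5]
Step 10: ref 4 → FAULT (evict 6), frames=[4,2,7,5]
Step 11: ref 7 → HIT, frames=[4,2,7,5]
Step 12: ref 4 → HIT, frames=[4,2,7,5]
Step 13: ref 7 → HIT, frames=[4,2,7,5]
Total faults: 6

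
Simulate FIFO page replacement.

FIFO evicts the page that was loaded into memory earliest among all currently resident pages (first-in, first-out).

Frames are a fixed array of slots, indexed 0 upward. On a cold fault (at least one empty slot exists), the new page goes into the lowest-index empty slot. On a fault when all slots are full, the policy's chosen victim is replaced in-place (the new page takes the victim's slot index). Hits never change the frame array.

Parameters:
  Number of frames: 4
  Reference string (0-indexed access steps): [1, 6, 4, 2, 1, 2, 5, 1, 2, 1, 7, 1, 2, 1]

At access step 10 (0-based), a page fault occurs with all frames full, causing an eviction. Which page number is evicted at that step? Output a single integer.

Step 0: ref 1 -> FAULT, frames=[1,-,-,-]
Step 1: ref 6 -> FAULT, frames=[1,6,-,-]
Step 2: ref 4 -> FAULT, frames=[1,6,4,-]
Step 3: ref 2 -> FAULT, frames=[1,6,4,2]
Step 4: ref 1 -> HIT, frames=[1,6,4,2]
Step 5: ref 2 -> HIT, frames=[1,6,4,2]
Step 6: ref 5 -> FAULT, evict 1, frames=[5,6,4,2]
Step 7: ref 1 -> FAULT, evict 6, frames=[5,1,4,2]
Step 8: ref 2 -> HIT, frames=[5,1,4,2]
Step 9: ref 1 -> HIT, frames=[5,1,4,2]
Step 10: ref 7 -> FAULT, evict 4, frames=[5,1,7,2]
At step 10: evicted page 4

Answer: 4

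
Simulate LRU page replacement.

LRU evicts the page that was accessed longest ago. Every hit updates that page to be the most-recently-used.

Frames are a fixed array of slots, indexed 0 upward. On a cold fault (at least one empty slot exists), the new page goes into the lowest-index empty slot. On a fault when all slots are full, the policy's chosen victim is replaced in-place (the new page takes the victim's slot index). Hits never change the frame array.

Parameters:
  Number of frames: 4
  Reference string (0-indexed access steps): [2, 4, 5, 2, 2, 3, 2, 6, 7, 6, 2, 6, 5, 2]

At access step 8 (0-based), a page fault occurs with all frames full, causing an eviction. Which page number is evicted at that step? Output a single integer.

Answer: 5

Derivation:
Step 0: ref 2 -> FAULT, frames=[2,-,-,-]
Step 1: ref 4 -> FAULT, frames=[2,4,-,-]
Step 2: ref 5 -> FAULT, frames=[2,4,5,-]
Step 3: ref 2 -> HIT, frames=[2,4,5,-]
Step 4: ref 2 -> HIT, frames=[2,4,5,-]
Step 5: ref 3 -> FAULT, frames=[2,4,5,3]
Step 6: ref 2 -> HIT, frames=[2,4,5,3]
Step 7: ref 6 -> FAULT, evict 4, frames=[2,6,5,3]
Step 8: ref 7 -> FAULT, evict 5, frames=[2,6,7,3]
At step 8: evicted page 5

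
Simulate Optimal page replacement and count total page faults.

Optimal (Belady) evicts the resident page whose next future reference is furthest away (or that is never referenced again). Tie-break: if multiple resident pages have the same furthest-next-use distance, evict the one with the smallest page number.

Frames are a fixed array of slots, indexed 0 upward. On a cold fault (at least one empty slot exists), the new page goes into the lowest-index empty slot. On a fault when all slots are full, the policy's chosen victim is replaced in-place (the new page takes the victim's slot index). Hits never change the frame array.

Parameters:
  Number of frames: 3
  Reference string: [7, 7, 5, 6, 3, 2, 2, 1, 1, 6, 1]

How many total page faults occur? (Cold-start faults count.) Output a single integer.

Answer: 6

Derivation:
Step 0: ref 7 → FAULT, frames=[7,-,-]
Step 1: ref 7 → HIT, frames=[7,-,-]
Step 2: ref 5 → FAULT, frames=[7,5,-]
Step 3: ref 6 → FAULT, frames=[7,5,6]
Step 4: ref 3 → FAULT (evict 5), frames=[7,3,6]
Step 5: ref 2 → FAULT (evict 3), frames=[7,2,6]
Step 6: ref 2 → HIT, frames=[7,2,6]
Step 7: ref 1 → FAULT (evict 2), frames=[7,1,6]
Step 8: ref 1 → HIT, frames=[7,1,6]
Step 9: ref 6 → HIT, frames=[7,1,6]
Step 10: ref 1 → HIT, frames=[7,1,6]
Total faults: 6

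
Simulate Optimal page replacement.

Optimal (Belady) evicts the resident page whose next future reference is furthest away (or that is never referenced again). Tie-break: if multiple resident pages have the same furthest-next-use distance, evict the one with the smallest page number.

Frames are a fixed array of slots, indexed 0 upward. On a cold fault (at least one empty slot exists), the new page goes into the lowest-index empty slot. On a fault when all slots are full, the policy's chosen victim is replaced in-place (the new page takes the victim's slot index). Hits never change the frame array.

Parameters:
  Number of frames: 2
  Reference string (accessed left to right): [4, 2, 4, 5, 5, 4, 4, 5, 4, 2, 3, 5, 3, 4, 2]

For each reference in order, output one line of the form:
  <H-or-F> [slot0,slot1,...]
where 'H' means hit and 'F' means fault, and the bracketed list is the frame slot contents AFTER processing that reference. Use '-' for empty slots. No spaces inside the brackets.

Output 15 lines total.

F [4,-]
F [4,2]
H [4,2]
F [4,5]
H [4,5]
H [4,5]
H [4,5]
H [4,5]
H [4,5]
F [2,5]
F [3,5]
H [3,5]
H [3,5]
F [4,5]
F [2,5]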